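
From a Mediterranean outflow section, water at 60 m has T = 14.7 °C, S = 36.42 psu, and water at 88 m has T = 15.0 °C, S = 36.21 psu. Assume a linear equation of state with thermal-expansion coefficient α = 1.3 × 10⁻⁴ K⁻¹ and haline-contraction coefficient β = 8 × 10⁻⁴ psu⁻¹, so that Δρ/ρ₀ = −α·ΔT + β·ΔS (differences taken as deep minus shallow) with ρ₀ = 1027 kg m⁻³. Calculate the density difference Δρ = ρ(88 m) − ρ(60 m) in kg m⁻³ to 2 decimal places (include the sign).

ΔT = +0.3 K, ΔS = -0.21 psu (deep − shallow).
Δρ/ρ₀ = −(1.3 × 10⁻⁴)(+0.3) + (8 × 10⁻⁴)(-0.21) = -2.07 × 10⁻⁴.
Δρ = 1027 × (-2.07 × 10⁻⁴) = -0.21 kg m⁻³.
Negative Δρ: lighter below, statically unstable.

-0.21 kg m⁻³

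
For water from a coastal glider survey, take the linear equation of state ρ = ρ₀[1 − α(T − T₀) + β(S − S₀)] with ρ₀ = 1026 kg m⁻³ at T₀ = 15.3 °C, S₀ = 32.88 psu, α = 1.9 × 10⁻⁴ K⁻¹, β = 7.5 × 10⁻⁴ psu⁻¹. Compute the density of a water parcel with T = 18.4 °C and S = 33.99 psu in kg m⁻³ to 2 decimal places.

T − T₀ = +3.1 K, S − S₀ = +1.11 psu.
Bracket = 1 − α·(+3.1) + β·(+1.11) = 1 + (2.435 × 10⁻⁴) = 1.0002435.
ρ = 1026 × 1.0002435 = 1026.25 kg m⁻³.

1026.25 kg m⁻³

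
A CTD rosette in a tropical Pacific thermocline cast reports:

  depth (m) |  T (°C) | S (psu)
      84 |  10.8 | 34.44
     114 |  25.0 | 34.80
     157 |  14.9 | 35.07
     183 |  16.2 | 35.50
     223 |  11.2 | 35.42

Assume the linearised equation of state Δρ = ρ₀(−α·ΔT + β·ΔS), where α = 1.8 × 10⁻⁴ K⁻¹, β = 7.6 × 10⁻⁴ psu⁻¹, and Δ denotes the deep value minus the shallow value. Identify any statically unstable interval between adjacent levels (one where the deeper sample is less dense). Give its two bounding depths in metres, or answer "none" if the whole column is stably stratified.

84–114 m

Evaluate Δρ/ρ₀ = −αΔT + βΔS across each adjacent pair:
  84–114 m: −αΔT+βΔS = −(1.8 × 10⁻⁴)(+14.2)+(7.6 × 10⁻⁴)(+0.36) = -2.3 × 10⁻³ → UNSTABLE
  114–157 m: −αΔT+βΔS = −(1.8 × 10⁻⁴)(-10.1)+(7.6 × 10⁻⁴)(+0.27) = 2.0 × 10⁻³ → stable
  157–183 m: −αΔT+βΔS = −(1.8 × 10⁻⁴)(+1.3)+(7.6 × 10⁻⁴)(+0.43) = 9.3 × 10⁻⁵ → stable
  183–223 m: −αΔT+βΔS = −(1.8 × 10⁻⁴)(-5.0)+(7.6 × 10⁻⁴)(-0.08) = 8.4 × 10⁻⁴ → stable
The 84–114 m interval has Δρ < 0: lighter water underlies denser water.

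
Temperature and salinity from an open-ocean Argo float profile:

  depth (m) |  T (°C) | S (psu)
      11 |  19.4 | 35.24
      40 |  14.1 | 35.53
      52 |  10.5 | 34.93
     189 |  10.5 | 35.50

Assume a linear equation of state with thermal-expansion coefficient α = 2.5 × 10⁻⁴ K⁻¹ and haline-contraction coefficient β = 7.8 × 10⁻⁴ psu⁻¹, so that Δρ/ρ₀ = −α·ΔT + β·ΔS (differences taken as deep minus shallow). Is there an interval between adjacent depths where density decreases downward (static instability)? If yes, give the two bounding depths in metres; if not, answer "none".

none

Evaluate Δρ/ρ₀ = −αΔT + βΔS across each adjacent pair:
  11–40 m: −αΔT+βΔS = −(2.5 × 10⁻⁴)(-5.3)+(7.8 × 10⁻⁴)(+0.29) = 1.6 × 10⁻³ → stable
  40–52 m: −αΔT+βΔS = −(2.5 × 10⁻⁴)(-3.6)+(7.8 × 10⁻⁴)(-0.60) = 4.3 × 10⁻⁴ → stable
  52–189 m: −αΔT+βΔS = −(2.5 × 10⁻⁴)(+0.0)+(7.8 × 10⁻⁴)(+0.57) = 4.4 × 10⁻⁴ → stable
Every interval has Δρ > 0: the column is stably stratified throughout.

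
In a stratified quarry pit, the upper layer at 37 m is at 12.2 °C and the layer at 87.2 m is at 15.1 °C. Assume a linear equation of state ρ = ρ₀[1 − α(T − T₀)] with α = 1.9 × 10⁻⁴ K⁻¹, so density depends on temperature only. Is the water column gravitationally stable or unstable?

ΔT = 15.1 − 12.2 = +2.9 K, so Δρ/ρ₀ = −αΔT = -5.51 × 10⁻⁴.
Δρ/ρ₀ < 0, so Δρ < 0: deeper water is lighter → statically unstable; the column would overturn.

unstable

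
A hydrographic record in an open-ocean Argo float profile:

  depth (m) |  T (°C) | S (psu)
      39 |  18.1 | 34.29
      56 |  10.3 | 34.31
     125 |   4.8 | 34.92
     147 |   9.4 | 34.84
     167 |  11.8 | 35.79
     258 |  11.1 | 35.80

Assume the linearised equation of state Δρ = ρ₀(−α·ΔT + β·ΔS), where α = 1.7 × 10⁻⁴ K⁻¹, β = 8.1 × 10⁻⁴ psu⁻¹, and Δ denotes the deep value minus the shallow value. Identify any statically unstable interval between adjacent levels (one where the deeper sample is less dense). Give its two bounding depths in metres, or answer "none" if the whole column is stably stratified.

125–147 m

Evaluate Δρ/ρ₀ = −αΔT + βΔS across each adjacent pair:
  39–56 m: −αΔT+βΔS = −(1.7 × 10⁻⁴)(-7.8)+(8.1 × 10⁻⁴)(+0.02) = 1.3 × 10⁻³ → stable
  56–125 m: −αΔT+βΔS = −(1.7 × 10⁻⁴)(-5.5)+(8.1 × 10⁻⁴)(+0.61) = 1.4 × 10⁻³ → stable
  125–147 m: −αΔT+βΔS = −(1.7 × 10⁻⁴)(+4.6)+(8.1 × 10⁻⁴)(-0.08) = -8.5 × 10⁻⁴ → UNSTABLE
  147–167 m: −αΔT+βΔS = −(1.7 × 10⁻⁴)(+2.4)+(8.1 × 10⁻⁴)(+0.95) = 3.6 × 10⁻⁴ → stable
  167–258 m: −αΔT+βΔS = −(1.7 × 10⁻⁴)(-0.7)+(8.1 × 10⁻⁴)(+0.01) = 1.3 × 10⁻⁴ → stable
The 125–147 m interval has Δρ < 0: lighter water underlies denser water.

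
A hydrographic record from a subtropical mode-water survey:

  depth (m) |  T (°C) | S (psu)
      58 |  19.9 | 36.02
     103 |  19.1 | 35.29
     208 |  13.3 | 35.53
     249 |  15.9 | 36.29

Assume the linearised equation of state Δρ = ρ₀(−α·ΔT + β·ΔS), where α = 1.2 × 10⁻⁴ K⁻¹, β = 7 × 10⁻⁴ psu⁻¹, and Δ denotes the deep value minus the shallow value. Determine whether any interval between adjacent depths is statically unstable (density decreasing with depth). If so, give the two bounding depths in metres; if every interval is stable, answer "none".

Evaluate Δρ/ρ₀ = −αΔT + βΔS across each adjacent pair:
  58–103 m: −αΔT+βΔS = −(1.2 × 10⁻⁴)(-0.8)+(7 × 10⁻⁴)(-0.73) = -4.1 × 10⁻⁴ → UNSTABLE
  103–208 m: −αΔT+βΔS = −(1.2 × 10⁻⁴)(-5.8)+(7 × 10⁻⁴)(+0.24) = 8.6 × 10⁻⁴ → stable
  208–249 m: −αΔT+βΔS = −(1.2 × 10⁻⁴)(+2.6)+(7 × 10⁻⁴)(+0.76) = 2.2 × 10⁻⁴ → stable
The 58–103 m interval has Δρ < 0: lighter water underlies denser water.

58–103 m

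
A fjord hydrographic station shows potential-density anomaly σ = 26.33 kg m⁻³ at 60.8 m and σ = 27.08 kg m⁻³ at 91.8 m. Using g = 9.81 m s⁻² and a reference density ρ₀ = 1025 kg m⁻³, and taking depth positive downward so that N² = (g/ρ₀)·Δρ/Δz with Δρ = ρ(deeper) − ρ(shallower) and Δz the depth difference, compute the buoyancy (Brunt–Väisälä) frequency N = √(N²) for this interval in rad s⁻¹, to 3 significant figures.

Δρ = 1027.08 − 1026.33 = 0.75 kg m⁻³ over Δz = 91.8 − 60.8 = 31 m.
N² = (9.81/1025) × (0.75/31) = 2.3155 × 10⁻⁴ s⁻².
N = √(2.3155 × 10⁻⁴) = 0.015217 rad s⁻¹ ≈ 0.0152 rad s⁻¹.

0.0152 rad s⁻¹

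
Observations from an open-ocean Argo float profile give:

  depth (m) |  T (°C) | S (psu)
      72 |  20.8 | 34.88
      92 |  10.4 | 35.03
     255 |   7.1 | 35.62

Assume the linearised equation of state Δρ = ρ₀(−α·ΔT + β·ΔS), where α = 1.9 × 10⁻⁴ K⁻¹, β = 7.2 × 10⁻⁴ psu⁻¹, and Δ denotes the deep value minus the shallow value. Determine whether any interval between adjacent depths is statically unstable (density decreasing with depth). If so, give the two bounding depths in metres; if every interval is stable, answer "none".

Evaluate Δρ/ρ₀ = −αΔT + βΔS across each adjacent pair:
  72–92 m: −αΔT+βΔS = −(1.9 × 10⁻⁴)(-10.4)+(7.2 × 10⁻⁴)(+0.15) = 2.1 × 10⁻³ → stable
  92–255 m: −αΔT+βΔS = −(1.9 × 10⁻⁴)(-3.3)+(7.2 × 10⁻⁴)(+0.59) = 1.1 × 10⁻³ → stable
Every interval has Δρ > 0: the column is stably stratified throughout.

none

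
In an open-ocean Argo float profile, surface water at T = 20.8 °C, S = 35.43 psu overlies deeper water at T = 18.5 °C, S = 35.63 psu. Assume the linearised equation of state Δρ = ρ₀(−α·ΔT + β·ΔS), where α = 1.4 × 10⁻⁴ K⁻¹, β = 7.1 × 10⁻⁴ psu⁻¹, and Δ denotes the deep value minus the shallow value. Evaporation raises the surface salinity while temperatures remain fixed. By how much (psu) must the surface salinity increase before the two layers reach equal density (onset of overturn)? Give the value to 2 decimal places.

Neutral buoyancy requires −α(T_deep − T_surf) + β(S_deep − S_surf′) = 0.
S_surf′ = S_deep − (α/β)·ΔT = 35.63 − (1.4 × 10⁻⁴/7.1 × 10⁻⁴)·(-2.3) = 36.0835 psu.
Increase required: 36.0835 − 35.43 = 0.6535 psu.

0.65 psu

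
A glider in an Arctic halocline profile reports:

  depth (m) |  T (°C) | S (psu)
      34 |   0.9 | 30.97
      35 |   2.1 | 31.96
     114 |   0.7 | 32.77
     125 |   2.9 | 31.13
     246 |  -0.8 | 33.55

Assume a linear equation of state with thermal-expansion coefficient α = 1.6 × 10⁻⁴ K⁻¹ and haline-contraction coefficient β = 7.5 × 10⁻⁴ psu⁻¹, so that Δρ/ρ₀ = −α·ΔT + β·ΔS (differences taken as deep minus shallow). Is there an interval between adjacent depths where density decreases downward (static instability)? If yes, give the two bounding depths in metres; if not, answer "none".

Evaluate Δρ/ρ₀ = −αΔT + βΔS across each adjacent pair:
  34–35 m: −αΔT+βΔS = −(1.6 × 10⁻⁴)(+1.2)+(7.5 × 10⁻⁴)(+0.99) = 5.5 × 10⁻⁴ → stable
  35–114 m: −αΔT+βΔS = −(1.6 × 10⁻⁴)(-1.4)+(7.5 × 10⁻⁴)(+0.81) = 8.3 × 10⁻⁴ → stable
  114–125 m: −αΔT+βΔS = −(1.6 × 10⁻⁴)(+2.2)+(7.5 × 10⁻⁴)(-1.64) = -1.6 × 10⁻³ → UNSTABLE
  125–246 m: −αΔT+βΔS = −(1.6 × 10⁻⁴)(-3.7)+(7.5 × 10⁻⁴)(+2.42) = 2.4 × 10⁻³ → stable
The 114–125 m interval has Δρ < 0: lighter water underlies denser water.

114–125 m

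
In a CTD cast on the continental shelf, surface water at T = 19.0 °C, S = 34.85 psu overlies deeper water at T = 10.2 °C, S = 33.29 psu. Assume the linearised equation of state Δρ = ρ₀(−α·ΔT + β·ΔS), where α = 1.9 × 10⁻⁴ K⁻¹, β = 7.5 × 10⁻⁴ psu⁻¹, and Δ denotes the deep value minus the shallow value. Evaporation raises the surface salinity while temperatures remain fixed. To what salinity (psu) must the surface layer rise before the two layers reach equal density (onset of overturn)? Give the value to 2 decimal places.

35.52 psu

Neutral buoyancy requires −α(T_deep − T_surf) + β(S_deep − S_surf′) = 0.
S_surf′ = S_deep − (α/β)·ΔT = 33.29 − (1.9 × 10⁻⁴/7.5 × 10⁻⁴)·(-8.8) = 35.5193 psu.
Increase required: 35.5193 − 34.85 = 0.6693 psu.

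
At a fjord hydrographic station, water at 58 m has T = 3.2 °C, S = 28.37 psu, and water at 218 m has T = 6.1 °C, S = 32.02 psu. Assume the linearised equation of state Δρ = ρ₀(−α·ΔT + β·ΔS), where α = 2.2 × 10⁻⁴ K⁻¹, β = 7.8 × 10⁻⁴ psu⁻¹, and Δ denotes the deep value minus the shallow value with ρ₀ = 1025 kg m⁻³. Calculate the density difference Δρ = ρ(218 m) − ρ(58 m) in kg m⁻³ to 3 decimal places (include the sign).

+2.264 kg m⁻³

ΔT = +2.9 K, ΔS = +3.65 psu (deep − shallow).
Δρ/ρ₀ = −(2.2 × 10⁻⁴)(+2.9) + (7.8 × 10⁻⁴)(+3.65) = 2.209 × 10⁻³.
Δρ = 1025 × (2.209 × 10⁻³) = +2.264 kg m⁻³.
Positive Δρ: denser below, stable.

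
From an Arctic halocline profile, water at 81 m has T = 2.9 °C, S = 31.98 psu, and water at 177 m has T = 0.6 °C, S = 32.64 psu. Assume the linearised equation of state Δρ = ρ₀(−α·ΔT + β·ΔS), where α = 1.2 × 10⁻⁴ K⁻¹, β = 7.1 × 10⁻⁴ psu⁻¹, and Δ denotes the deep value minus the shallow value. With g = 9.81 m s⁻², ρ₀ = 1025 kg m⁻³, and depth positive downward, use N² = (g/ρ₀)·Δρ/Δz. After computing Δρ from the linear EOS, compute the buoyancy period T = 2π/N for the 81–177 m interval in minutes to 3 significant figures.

12.0 min

ΔT = -2.3 K, ΔS = +0.66 psu (deep − shallow).
Δρ/ρ₀ = −αΔT + βΔS = 2.76 × 10⁻⁴ + 4.686 × 10⁻⁴ = 7.446 × 10⁻⁴, so Δρ ≈ 0.7632 kg m⁻³.
N² = (g/ρ₀)·Δρ/Δz = g·(Δρ/ρ₀)/Δz = 9.81 × 7.446 × 10⁻⁴ / 96 = 7.6089 × 10⁻⁵ s⁻².
N = √(7.6089 × 10⁻⁵) = 8.7229 × 10⁻³ rad s⁻¹ → T = 2π/N = 720.31 s = 12.005 min ≈ 12.0 min.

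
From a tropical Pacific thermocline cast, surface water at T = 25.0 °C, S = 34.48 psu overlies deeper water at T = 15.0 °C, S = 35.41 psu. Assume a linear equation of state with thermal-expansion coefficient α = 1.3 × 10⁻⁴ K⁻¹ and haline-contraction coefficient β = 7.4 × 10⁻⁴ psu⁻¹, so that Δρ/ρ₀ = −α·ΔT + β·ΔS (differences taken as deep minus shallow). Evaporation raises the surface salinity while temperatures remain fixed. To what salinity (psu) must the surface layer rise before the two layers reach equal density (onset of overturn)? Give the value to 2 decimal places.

Neutral buoyancy requires −α(T_deep − T_surf) + β(S_deep − S_surf′) = 0.
S_surf′ = S_deep − (α/β)·ΔT = 35.41 − (1.3 × 10⁻⁴/7.4 × 10⁻⁴)·(-10.0) = 37.1668 psu.
Increase required: 37.1668 − 34.48 = 2.6868 psu.

37.17 psu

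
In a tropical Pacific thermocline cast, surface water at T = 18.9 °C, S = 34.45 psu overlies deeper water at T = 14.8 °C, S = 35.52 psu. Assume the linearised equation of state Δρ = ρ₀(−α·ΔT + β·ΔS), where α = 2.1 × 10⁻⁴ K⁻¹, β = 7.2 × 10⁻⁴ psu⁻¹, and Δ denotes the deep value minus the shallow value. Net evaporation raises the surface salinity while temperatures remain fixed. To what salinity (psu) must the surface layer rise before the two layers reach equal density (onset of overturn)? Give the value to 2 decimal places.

Neutral buoyancy requires −α(T_deep − T_surf) + β(S_deep − S_surf′) = 0.
S_surf′ = S_deep − (α/β)·ΔT = 35.52 − (2.1 × 10⁻⁴/7.2 × 10⁻⁴)·(-4.1) = 36.7158 psu.
Increase required: 36.7158 − 34.45 = 2.2658 psu.

36.72 psu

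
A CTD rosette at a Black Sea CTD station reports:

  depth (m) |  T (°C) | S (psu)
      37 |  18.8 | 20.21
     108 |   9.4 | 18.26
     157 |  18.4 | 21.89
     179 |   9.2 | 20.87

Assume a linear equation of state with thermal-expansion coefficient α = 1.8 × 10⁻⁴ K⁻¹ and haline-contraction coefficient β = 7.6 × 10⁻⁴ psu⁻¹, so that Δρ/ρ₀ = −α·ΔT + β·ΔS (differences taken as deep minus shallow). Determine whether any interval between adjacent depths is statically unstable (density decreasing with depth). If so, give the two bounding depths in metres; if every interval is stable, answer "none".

none

Evaluate Δρ/ρ₀ = −αΔT + βΔS across each adjacent pair:
  37–108 m: −αΔT+βΔS = −(1.8 × 10⁻⁴)(-9.4)+(7.6 × 10⁻⁴)(-1.95) = 2.1 × 10⁻⁴ → stable
  108–157 m: −αΔT+βΔS = −(1.8 × 10⁻⁴)(+9.0)+(7.6 × 10⁻⁴)(+3.63) = 1.1 × 10⁻³ → stable
  157–179 m: −αΔT+βΔS = −(1.8 × 10⁻⁴)(-9.2)+(7.6 × 10⁻⁴)(-1.02) = 8.8 × 10⁻⁴ → stable
Every interval has Δρ > 0: the column is stably stratified throughout.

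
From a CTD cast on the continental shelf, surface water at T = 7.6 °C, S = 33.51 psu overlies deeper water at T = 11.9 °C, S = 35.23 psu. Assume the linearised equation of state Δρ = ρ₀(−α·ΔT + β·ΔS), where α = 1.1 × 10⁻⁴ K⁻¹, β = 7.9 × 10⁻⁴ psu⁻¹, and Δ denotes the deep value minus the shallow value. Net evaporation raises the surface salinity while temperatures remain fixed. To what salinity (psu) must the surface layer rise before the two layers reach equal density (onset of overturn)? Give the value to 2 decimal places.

Neutral buoyancy requires −α(T_deep − T_surf) + β(S_deep − S_surf′) = 0.
S_surf′ = S_deep − (α/β)·ΔT = 35.23 − (1.1 × 10⁻⁴/7.9 × 10⁻⁴)·(+4.3) = 34.6313 psu.
Increase required: 34.6313 − 33.51 = 1.1213 psu.

34.63 psu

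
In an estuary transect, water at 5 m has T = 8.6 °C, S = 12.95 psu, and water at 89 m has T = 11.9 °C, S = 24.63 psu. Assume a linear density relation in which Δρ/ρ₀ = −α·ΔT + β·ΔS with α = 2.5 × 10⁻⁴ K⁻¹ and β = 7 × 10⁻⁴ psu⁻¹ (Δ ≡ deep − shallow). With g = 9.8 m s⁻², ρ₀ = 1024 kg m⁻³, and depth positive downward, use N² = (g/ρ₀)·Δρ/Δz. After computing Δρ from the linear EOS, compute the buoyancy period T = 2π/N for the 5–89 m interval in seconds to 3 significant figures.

215 s

ΔT = +3.3 K, ΔS = +11.68 psu (deep − shallow).
Δρ/ρ₀ = −αΔT + βΔS = -8.25 × 10⁻⁴ + 8.176 × 10⁻³ = 7.351 × 10⁻³, so Δρ ≈ 7.527 kg m⁻³.
N² = (g/ρ₀)·Δρ/Δz = g·(Δρ/ρ₀)/Δz = 9.8 × 7.351 × 10⁻³ / 84 = 8.5762 × 10⁻⁴ s⁻².
N = √(8.5762 × 10⁻⁴) = 0.029285 rad s⁻¹ → T = 2π/N = 214.55 s ≈ 215 s.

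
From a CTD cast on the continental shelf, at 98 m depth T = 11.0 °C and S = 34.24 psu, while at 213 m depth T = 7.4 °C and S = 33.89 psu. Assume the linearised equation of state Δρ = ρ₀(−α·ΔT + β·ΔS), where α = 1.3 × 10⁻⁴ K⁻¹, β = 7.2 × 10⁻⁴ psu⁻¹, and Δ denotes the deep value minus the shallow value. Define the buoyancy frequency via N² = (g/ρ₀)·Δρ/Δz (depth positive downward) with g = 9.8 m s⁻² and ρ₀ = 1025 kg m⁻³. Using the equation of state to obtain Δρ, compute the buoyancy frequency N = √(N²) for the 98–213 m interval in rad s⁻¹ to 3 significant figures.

ΔT = -3.6 K, ΔS = -0.35 psu (deep − shallow).
Δρ/ρ₀ = −αΔT + βΔS = 4.68 × 10⁻⁴ − 2.52 × 10⁻⁴ = 2.16 × 10⁻⁴, so Δρ ≈ 0.2214 kg m⁻³.
N² = (g/ρ₀)·Δρ/Δz = g·(Δρ/ρ₀)/Δz = 9.8 × 2.16 × 10⁻⁴ / 115 = 1.8407 × 10⁻⁵ s⁻².
N = √(1.8407 × 10⁻⁵) = 4.2903 × 10⁻³ rad s⁻¹ ≈ 4.29 × 10⁻³ rad s⁻¹.

4.29 × 10⁻³ rad s⁻¹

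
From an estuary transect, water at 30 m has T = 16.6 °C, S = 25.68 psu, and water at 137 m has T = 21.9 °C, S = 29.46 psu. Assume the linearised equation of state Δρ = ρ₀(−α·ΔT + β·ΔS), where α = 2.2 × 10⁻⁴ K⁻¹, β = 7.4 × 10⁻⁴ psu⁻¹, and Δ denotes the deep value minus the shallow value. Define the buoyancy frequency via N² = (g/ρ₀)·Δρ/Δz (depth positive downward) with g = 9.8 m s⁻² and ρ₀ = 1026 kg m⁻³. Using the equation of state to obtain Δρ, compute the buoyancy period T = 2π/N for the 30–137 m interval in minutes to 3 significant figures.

ΔT = +5.3 K, ΔS = +3.78 psu (deep − shallow).
Δρ/ρ₀ = −αΔT + βΔS = -1.166 × 10⁻³ + 2.7972 × 10⁻³ = 1.6312 × 10⁻³, so Δρ ≈ 1.674 kg m⁻³.
N² = (g/ρ₀)·Δρ/Δz = g·(Δρ/ρ₀)/Δz = 9.8 × 1.6312 × 10⁻³ / 107 = 1.4940 × 10⁻⁴ s⁻².
N = √(1.4940 × 10⁻⁴) = 0.012223 rad s⁻¹ → T = 2π/N = 514.05 s = 8.5675 min ≈ 8.57 min.

8.57 min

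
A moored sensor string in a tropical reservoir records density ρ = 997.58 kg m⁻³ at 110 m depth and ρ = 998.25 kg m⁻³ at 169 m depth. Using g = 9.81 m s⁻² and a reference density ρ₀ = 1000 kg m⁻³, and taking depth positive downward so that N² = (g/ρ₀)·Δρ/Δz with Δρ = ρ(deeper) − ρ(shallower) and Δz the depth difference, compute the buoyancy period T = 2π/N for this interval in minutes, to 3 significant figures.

Δρ = 998.25 − 997.58 = 0.67 kg m⁻³ over Δz = 169 − 110 = 59 m.
N² = (9.81/1000) × (0.67/59) = 1.1140 × 10⁻⁴ s⁻².
N = √(1.1140 × 10⁻⁴) = 0.010555 rad s⁻¹, so T = 2π/N = 595.28 s = 9.9213 min ≈ 9.92 min.
N² > 0, so the interval is statically stable.

9.92 min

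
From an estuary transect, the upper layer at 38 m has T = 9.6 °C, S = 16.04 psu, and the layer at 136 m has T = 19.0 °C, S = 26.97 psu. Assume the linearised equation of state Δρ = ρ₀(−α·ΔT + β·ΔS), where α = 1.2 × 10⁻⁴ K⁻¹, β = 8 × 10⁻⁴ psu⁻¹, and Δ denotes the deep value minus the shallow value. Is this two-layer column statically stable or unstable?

ΔT = 19.0 − 9.6 = +9.4 K and ΔS = 26.97 − 16.04 = +10.93 psu (deep − shallow).
−αΔT = -1.128 × 10⁻³; βΔS = 8.744 × 10⁻³; sum Δρ/ρ₀ = 7.616 × 10⁻³.
Δρ/ρ₀ > 0, so Δρ > 0: deeper water is denser → statically stable.

stable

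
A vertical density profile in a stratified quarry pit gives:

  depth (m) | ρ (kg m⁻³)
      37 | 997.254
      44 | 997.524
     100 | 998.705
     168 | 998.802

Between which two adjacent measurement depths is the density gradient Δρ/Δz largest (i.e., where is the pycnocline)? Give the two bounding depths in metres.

Compute the density gradient over each adjacent pair:
  37–44 m: Δρ/Δz = 0.270/7 = 0.039 kg m⁻⁴
  44–100 m: Δρ/Δz = 1.181/56 = 0.021 kg m⁻⁴
  100–168 m: Δρ/Δz = 0.097/68 = 1.4 × 10⁻³ kg m⁻⁴
The largest gradient is in the 37–44 m interval — the pycnocline.

37–44 m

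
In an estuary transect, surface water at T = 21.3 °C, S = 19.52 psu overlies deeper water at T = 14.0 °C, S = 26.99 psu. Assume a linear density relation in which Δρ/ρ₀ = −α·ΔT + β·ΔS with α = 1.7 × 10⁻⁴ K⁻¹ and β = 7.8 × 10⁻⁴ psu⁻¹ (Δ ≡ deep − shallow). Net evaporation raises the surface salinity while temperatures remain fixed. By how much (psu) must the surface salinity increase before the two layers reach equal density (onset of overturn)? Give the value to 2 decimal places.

Neutral buoyancy requires −α(T_deep − T_surf) + β(S_deep − S_surf′) = 0.
S_surf′ = S_deep − (α/β)·ΔT = 26.99 − (1.7 × 10⁻⁴/7.8 × 10⁻⁴)·(-7.3) = 28.5810 psu.
Increase required: 28.5810 − 19.52 = 9.0610 psu.

9.06 psu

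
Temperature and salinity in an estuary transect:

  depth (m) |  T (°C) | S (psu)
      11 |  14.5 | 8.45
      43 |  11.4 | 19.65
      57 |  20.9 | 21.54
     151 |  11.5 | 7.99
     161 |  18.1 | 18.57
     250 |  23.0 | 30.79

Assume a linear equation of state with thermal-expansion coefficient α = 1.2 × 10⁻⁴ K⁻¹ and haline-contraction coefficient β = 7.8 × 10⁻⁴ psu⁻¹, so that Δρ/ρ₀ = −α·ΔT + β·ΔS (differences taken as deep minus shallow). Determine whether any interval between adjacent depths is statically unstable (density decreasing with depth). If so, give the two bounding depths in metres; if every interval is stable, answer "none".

Evaluate Δρ/ρ₀ = −αΔT + βΔS across each adjacent pair:
  11–43 m: −αΔT+βΔS = −(1.2 × 10⁻⁴)(-3.1)+(7.8 × 10⁻⁴)(+11.20) = 9.1 × 10⁻³ → stable
  43–57 m: −αΔT+βΔS = −(1.2 × 10⁻⁴)(+9.5)+(7.8 × 10⁻⁴)(+1.89) = 3.3 × 10⁻⁴ → stable
  57–151 m: −αΔT+βΔS = −(1.2 × 10⁻⁴)(-9.4)+(7.8 × 10⁻⁴)(-13.55) = -9.4 × 10⁻³ → UNSTABLE
  151–161 m: −αΔT+βΔS = −(1.2 × 10⁻⁴)(+6.6)+(7.8 × 10⁻⁴)(+10.58) = 7.5 × 10⁻³ → stable
  161–250 m: −αΔT+βΔS = −(1.2 × 10⁻⁴)(+4.9)+(7.8 × 10⁻⁴)(+12.22) = 8.9 × 10⁻³ → stable
The 57–151 m interval has Δρ < 0: lighter water underlies denser water.

57–151 m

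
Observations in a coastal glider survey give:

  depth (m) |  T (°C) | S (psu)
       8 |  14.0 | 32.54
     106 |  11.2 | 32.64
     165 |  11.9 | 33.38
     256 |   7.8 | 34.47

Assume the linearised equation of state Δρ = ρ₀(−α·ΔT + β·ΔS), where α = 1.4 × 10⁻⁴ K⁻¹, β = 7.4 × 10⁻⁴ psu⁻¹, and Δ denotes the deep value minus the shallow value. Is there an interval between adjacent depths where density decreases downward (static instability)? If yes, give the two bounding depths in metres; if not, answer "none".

Evaluate Δρ/ρ₀ = −αΔT + βΔS across each adjacent pair:
  8–106 m: −αΔT+βΔS = −(1.4 × 10⁻⁴)(-2.8)+(7.4 × 10⁻⁴)(+0.10) = 4.7 × 10⁻⁴ → stable
  106–165 m: −αΔT+βΔS = −(1.4 × 10⁻⁴)(+0.7)+(7.4 × 10⁻⁴)(+0.74) = 4.5 × 10⁻⁴ → stable
  165–256 m: −αΔT+βΔS = −(1.4 × 10⁻⁴)(-4.1)+(7.4 × 10⁻⁴)(+1.09) = 1.4 × 10⁻³ → stable
Every interval has Δρ > 0: the column is stably stratified throughout.

none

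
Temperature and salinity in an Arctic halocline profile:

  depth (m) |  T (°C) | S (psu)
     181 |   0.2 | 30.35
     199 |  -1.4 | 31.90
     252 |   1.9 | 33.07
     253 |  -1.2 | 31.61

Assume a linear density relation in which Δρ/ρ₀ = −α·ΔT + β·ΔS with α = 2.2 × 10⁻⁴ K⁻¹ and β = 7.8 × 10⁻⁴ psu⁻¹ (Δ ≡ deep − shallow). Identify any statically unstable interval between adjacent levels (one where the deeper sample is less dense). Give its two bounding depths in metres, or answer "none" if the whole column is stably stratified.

Evaluate Δρ/ρ₀ = −αΔT + βΔS across each adjacent pair:
  181–199 m: −αΔT+βΔS = −(2.2 × 10⁻⁴)(-1.6)+(7.8 × 10⁻⁴)(+1.55) = 1.6 × 10⁻³ → stable
  199–252 m: −αΔT+βΔS = −(2.2 × 10⁻⁴)(+3.3)+(7.8 × 10⁻⁴)(+1.17) = 1.9 × 10⁻⁴ → stable
  252–253 m: −αΔT+βΔS = −(2.2 × 10⁻⁴)(-3.1)+(7.8 × 10⁻⁴)(-1.46) = -4.6 × 10⁻⁴ → UNSTABLE
The 252–253 m interval has Δρ < 0: lighter water underlies denser water.

252–253 m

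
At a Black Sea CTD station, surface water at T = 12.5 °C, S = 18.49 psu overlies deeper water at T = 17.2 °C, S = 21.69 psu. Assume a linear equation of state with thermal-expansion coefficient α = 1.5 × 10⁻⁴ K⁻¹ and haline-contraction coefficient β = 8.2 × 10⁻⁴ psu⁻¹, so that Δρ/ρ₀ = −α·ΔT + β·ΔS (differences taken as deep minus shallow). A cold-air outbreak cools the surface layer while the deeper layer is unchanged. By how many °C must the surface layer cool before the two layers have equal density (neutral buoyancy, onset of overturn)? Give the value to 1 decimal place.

Neutral buoyancy requires Δρ = 0, i.e. −α(T_deep − T_surf′) + β(S_deep − S_surf) = 0.
T_surf′ = T_deep − (β/α)·ΔS = 17.2 − (8.2 × 10⁻⁴/1.5 × 10⁻⁴)·(+3.20) = -0.293 °C.
Cooling required: 12.5 − (-0.293) = 12.793 °C.

12.8 °C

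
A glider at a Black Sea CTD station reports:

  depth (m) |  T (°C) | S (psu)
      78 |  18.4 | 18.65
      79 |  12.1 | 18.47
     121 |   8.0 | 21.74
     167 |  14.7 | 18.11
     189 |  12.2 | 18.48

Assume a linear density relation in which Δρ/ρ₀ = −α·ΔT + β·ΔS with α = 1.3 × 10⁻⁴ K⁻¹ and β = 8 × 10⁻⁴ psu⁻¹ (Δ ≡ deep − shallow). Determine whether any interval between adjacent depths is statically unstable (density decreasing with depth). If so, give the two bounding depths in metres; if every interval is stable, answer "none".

121–167 m

Evaluate Δρ/ρ₀ = −αΔT + βΔS across each adjacent pair:
  78–79 m: −αΔT+βΔS = −(1.3 × 10⁻⁴)(-6.3)+(8 × 10⁻⁴)(-0.18) = 6.7 × 10⁻⁴ → stable
  79–121 m: −αΔT+βΔS = −(1.3 × 10⁻⁴)(-4.1)+(8 × 10⁻⁴)(+3.27) = 3.1 × 10⁻³ → stable
  121–167 m: −αΔT+βΔS = −(1.3 × 10⁻⁴)(+6.7)+(8 × 10⁻⁴)(-3.63) = -3.8 × 10⁻³ → UNSTABLE
  167–189 m: −αΔT+βΔS = −(1.3 × 10⁻⁴)(-2.5)+(8 × 10⁻⁴)(+0.37) = 6.2 × 10⁻⁴ → stable
The 121–167 m interval has Δρ < 0: lighter water underlies denser water.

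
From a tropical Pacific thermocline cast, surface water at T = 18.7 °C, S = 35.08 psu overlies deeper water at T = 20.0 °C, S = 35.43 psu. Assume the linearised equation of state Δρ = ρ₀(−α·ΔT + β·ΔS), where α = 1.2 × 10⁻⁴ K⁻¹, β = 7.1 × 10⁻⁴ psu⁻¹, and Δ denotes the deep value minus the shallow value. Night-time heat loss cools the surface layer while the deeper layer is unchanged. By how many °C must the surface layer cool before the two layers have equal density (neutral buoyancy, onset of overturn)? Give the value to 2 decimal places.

0.77 °C

Neutral buoyancy requires Δρ = 0, i.e. −α(T_deep − T_surf′) + β(S_deep − S_surf) = 0.
T_surf′ = T_deep − (β/α)·ΔS = 20.0 − (7.1 × 10⁻⁴/1.2 × 10⁻⁴)·(+0.35) = 17.9292 °C.
Cooling required: 18.7 − (17.9292) = 0.7708 °C.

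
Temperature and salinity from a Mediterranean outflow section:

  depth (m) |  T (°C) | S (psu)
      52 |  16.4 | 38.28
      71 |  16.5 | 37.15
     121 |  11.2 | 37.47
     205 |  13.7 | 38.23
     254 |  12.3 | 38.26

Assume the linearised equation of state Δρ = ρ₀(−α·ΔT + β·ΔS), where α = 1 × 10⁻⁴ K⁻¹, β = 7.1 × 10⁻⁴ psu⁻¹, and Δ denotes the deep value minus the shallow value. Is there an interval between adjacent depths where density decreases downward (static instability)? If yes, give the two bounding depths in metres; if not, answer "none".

52–71 m

Evaluate Δρ/ρ₀ = −αΔT + βΔS across each adjacent pair:
  52–71 m: −αΔT+βΔS = −(1 × 10⁻⁴)(+0.1)+(7.1 × 10⁻⁴)(-1.13) = -8.1 × 10⁻⁴ → UNSTABLE
  71–121 m: −αΔT+βΔS = −(1 × 10⁻⁴)(-5.3)+(7.1 × 10⁻⁴)(+0.32) = 7.6 × 10⁻⁴ → stable
  121–205 m: −αΔT+βΔS = −(1 × 10⁻⁴)(+2.5)+(7.1 × 10⁻⁴)(+0.76) = 2.9 × 10⁻⁴ → stable
  205–254 m: −αΔT+βΔS = −(1 × 10⁻⁴)(-1.4)+(7.1 × 10⁻⁴)(+0.03) = 1.6 × 10⁻⁴ → stable
The 52–71 m interval has Δρ < 0: lighter water underlies denser water.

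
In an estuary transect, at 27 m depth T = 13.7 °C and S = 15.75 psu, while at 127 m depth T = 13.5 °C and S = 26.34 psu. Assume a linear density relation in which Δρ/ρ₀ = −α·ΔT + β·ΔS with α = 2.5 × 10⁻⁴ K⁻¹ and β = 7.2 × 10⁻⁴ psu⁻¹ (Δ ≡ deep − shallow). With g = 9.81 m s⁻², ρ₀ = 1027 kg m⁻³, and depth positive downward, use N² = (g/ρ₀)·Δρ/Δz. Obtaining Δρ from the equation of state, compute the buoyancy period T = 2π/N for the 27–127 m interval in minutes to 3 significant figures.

3.82 min

ΔT = -0.2 K, ΔS = +10.59 psu (deep − shallow).
Δρ/ρ₀ = −αΔT + βΔS = 5.00 × 10⁻⁵ + 7.6248 × 10⁻³ = 7.6748 × 10⁻³, so Δρ ≈ 7.882 kg m⁻³.
N² = (g/ρ₀)·Δρ/Δz = g·(Δρ/ρ₀)/Δz = 9.81 × 7.6748 × 10⁻³ / 100 = 7.5290 × 10⁻⁴ s⁻².
N = √(7.5290 × 10⁻⁴) = 0.027439 rad s⁻¹ → T = 2π/N = 228.99 s = 3.8165 min ≈ 3.82 min.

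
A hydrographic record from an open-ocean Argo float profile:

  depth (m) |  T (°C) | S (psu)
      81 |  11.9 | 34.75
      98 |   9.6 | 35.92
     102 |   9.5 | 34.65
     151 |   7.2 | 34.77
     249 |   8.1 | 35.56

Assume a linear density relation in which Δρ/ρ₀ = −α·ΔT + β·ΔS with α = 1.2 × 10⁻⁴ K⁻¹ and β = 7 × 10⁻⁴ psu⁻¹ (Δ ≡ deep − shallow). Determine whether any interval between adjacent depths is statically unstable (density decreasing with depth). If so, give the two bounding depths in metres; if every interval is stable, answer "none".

Evaluate Δρ/ρ₀ = −αΔT + βΔS across each adjacent pair:
  81–98 m: −αΔT+βΔS = −(1.2 × 10⁻⁴)(-2.3)+(7 × 10⁻⁴)(+1.17) = 1.1 × 10⁻³ → stable
  98–102 m: −αΔT+βΔS = −(1.2 × 10⁻⁴)(-0.1)+(7 × 10⁻⁴)(-1.27) = -8.8 × 10⁻⁴ → UNSTABLE
  102–151 m: −αΔT+βΔS = −(1.2 × 10⁻⁴)(-2.3)+(7 × 10⁻⁴)(+0.12) = 3.6 × 10⁻⁴ → stable
  151–249 m: −αΔT+βΔS = −(1.2 × 10⁻⁴)(+0.9)+(7 × 10⁻⁴)(+0.79) = 4.4 × 10⁻⁴ → stable
The 98–102 m interval has Δρ < 0: lighter water underlies denser water.

98–102 m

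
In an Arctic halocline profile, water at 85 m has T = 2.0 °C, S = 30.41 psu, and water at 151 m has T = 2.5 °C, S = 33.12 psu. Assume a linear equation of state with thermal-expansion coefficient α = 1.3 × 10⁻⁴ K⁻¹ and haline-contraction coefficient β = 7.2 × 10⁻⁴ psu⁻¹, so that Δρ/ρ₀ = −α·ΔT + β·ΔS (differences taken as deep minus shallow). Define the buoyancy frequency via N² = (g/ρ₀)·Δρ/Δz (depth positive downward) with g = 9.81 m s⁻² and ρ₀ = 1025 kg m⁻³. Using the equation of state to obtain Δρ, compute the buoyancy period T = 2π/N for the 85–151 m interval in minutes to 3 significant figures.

ΔT = +0.5 K, ΔS = +2.71 psu (deep − shallow).
Δρ/ρ₀ = −αΔT + βΔS = -6.50 × 10⁻⁵ + 1.9512 × 10⁻³ = 1.8862 × 10⁻³, so Δρ ≈ 1.933 kg m⁻³.
N² = (g/ρ₀)·Δρ/Δz = g·(Δρ/ρ₀)/Δz = 9.81 × 1.8862 × 10⁻³ / 66 = 2.8036 × 10⁻⁴ s⁻².
N = √(2.8036 × 10⁻⁴) = 0.016744 rad s⁻¹ → T = 2π/N = 375.25 s = 6.2542 min ≈ 6.25 min.

6.25 min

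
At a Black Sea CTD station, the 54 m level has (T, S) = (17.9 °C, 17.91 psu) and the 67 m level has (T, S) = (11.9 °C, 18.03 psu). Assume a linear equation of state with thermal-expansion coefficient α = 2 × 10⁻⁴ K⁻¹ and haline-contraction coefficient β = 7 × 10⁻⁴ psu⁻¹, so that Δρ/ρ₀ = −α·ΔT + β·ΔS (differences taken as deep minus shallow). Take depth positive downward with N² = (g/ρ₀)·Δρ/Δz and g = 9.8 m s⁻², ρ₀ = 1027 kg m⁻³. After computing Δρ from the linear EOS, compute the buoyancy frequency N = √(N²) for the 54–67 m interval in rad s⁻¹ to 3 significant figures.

0.0311 rad s⁻¹

ΔT = -6.0 K, ΔS = +0.12 psu (deep − shallow).
Δρ/ρ₀ = −αΔT + βΔS = 1.20 × 10⁻³ + 8.40 × 10⁻⁵ = 1.284 × 10⁻³, so Δρ ≈ 1.319 kg m⁻³.
N² = (g/ρ₀)·Δρ/Δz = g·(Δρ/ρ₀)/Δz = 9.8 × 1.284 × 10⁻³ / 13 = 9.6794 × 10⁻⁴ s⁻².
N = √(9.6794 × 10⁻⁴) = 0.031112 rad s⁻¹ ≈ 0.0311 rad s⁻¹.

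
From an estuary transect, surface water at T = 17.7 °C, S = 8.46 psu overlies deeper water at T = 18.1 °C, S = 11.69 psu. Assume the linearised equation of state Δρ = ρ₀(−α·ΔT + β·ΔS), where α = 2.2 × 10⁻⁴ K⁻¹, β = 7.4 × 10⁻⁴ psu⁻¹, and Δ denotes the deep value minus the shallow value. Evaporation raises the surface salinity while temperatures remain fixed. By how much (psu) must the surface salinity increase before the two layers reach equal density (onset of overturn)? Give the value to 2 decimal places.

3.11 psu

Neutral buoyancy requires −α(T_deep − T_surf) + β(S_deep − S_surf′) = 0.
S_surf′ = S_deep − (α/β)·ΔT = 11.69 − (2.2 × 10⁻⁴/7.4 × 10⁻⁴)·(+0.4) = 11.5711 psu.
Increase required: 11.5711 − 8.46 = 3.1111 psu.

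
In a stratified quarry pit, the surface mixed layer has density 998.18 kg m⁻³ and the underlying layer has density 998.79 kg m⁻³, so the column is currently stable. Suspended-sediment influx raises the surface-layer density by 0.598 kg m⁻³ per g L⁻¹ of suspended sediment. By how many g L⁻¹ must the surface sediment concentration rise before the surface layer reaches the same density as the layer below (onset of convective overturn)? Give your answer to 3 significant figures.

Density deficit of the surface layer: 998.79 − 998.18 = 0.61 kg m⁻³.
Required change = 0.61 / 0.598 = 1.02 g L⁻¹.

1.02 g L⁻¹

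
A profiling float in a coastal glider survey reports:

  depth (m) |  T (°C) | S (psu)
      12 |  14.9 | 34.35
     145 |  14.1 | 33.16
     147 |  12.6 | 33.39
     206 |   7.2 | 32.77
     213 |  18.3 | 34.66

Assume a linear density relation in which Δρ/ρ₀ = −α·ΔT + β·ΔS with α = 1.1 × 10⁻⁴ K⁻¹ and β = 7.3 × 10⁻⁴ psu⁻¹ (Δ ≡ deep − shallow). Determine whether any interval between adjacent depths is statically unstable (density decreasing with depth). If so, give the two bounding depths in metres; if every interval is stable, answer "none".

Evaluate Δρ/ρ₀ = −αΔT + βΔS across each adjacent pair:
  12–145 m: −αΔT+βΔS = −(1.1 × 10⁻⁴)(-0.8)+(7.3 × 10⁻⁴)(-1.19) = -7.8 × 10⁻⁴ → UNSTABLE
  145–147 m: −αΔT+βΔS = −(1.1 × 10⁻⁴)(-1.5)+(7.3 × 10⁻⁴)(+0.23) = 3.3 × 10⁻⁴ → stable
  147–206 m: −αΔT+βΔS = −(1.1 × 10⁻⁴)(-5.4)+(7.3 × 10⁻⁴)(-0.62) = 1.4 × 10⁻⁴ → stable
  206–213 m: −αΔT+βΔS = −(1.1 × 10⁻⁴)(+11.1)+(7.3 × 10⁻⁴)(+1.89) = 1.6 × 10⁻⁴ → stable
The 12–145 m interval has Δρ < 0: lighter water underlies denser water.

12–145 m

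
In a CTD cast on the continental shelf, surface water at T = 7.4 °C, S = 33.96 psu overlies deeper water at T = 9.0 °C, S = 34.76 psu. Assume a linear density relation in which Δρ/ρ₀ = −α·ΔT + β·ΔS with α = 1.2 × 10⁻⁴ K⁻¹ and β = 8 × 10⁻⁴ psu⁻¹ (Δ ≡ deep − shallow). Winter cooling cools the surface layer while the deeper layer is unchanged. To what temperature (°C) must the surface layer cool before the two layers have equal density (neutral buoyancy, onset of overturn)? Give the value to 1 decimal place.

3.7 °C

Neutral buoyancy requires Δρ = 0, i.e. −α(T_deep − T_surf′) + β(S_deep − S_surf) = 0.
T_surf′ = T_deep − (β/α)·ΔS = 9.0 − (8 × 10⁻⁴/1.2 × 10⁻⁴)·(+0.80) = 3.667 °C.
Cooling required: 7.4 − (3.667) = 3.733 °C.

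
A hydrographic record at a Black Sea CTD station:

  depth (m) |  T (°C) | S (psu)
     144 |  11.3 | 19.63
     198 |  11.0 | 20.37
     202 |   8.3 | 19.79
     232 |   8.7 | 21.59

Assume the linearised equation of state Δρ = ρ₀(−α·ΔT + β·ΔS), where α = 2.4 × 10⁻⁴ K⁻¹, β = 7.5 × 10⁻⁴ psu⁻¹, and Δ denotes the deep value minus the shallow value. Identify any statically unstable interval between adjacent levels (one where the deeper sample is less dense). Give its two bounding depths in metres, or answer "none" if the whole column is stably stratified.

none

Evaluate Δρ/ρ₀ = −αΔT + βΔS across each adjacent pair:
  144–198 m: −αΔT+βΔS = −(2.4 × 10⁻⁴)(-0.3)+(7.5 × 10⁻⁴)(+0.74) = 6.3 × 10⁻⁴ → stable
  198–202 m: −αΔT+βΔS = −(2.4 × 10⁻⁴)(-2.7)+(7.5 × 10⁻⁴)(-0.58) = 2.1 × 10⁻⁴ → stable
  202–232 m: −αΔT+βΔS = −(2.4 × 10⁻⁴)(+0.4)+(7.5 × 10⁻⁴)(+1.80) = 1.3 × 10⁻³ → stable
Every interval has Δρ > 0: the column is stably stratified throughout.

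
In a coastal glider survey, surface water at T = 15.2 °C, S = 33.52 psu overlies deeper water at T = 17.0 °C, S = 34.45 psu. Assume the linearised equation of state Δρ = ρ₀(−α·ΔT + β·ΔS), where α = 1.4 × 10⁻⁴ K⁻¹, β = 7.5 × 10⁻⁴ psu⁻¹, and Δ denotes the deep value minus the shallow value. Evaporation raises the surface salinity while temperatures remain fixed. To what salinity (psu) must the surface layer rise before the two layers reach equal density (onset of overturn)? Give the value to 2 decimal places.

34.11 psu

Neutral buoyancy requires −α(T_deep − T_surf) + β(S_deep − S_surf′) = 0.
S_surf′ = S_deep − (α/β)·ΔT = 34.45 − (1.4 × 10⁻⁴/7.5 × 10⁻⁴)·(+1.8) = 34.1140 psu.
Increase required: 34.1140 − 33.52 = 0.5940 psu.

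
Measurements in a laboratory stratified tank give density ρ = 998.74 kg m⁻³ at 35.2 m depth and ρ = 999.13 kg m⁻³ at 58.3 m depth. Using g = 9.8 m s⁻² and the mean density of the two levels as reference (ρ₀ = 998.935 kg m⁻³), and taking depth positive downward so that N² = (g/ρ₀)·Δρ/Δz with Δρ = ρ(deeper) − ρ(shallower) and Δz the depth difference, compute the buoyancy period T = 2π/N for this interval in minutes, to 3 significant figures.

8.14 min

Δρ = 999.13 − 998.74 = 0.39 kg m⁻³ over Δz = 58.3 − 35.2 = 23.1 m.
N² = (9.8/998.935) × (0.39/23.1) = 1.6563 × 10⁻⁴ s⁻².
N = √(1.6563 × 10⁻⁴) = 0.012870 rad s⁻¹, so T = 2π/N = 488.20 s = 8.1367 min ≈ 8.14 min.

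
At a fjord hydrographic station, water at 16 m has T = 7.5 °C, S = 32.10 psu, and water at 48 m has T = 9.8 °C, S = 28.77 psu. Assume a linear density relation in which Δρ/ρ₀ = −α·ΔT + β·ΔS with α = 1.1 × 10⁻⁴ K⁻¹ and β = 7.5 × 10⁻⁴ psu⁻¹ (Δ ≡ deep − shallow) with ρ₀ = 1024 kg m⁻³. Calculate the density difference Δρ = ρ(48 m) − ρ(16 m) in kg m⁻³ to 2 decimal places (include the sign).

ΔT = +2.3 K, ΔS = -3.33 psu (deep − shallow).
Δρ/ρ₀ = −(1.1 × 10⁻⁴)(+2.3) + (7.5 × 10⁻⁴)(-3.33) = -2.7505 × 10⁻³.
Δρ = 1024 × (-2.7505 × 10⁻³) = -2.82 kg m⁻³.
Negative Δρ: lighter below, statically unstable.

-2.82 kg m⁻³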